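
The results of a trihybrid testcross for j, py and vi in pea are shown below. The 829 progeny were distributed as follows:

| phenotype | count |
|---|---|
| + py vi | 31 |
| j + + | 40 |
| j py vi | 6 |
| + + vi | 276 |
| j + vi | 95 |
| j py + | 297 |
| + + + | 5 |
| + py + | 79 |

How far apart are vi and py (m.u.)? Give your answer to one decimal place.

9.9 m.u.

The two most frequent reciprocal classes, + + vi and j py +, are the parental types, so the F1 was + + vi / j py +.
The two rarest classes, + + + and j py vi, are the double crossovers. Comparing them with the parentals, only the vi allele has switched, so vi is the middle locus and the order is py – vi – j.
Crossovers in the py–vi interval produce the single-crossover classes + py vi and j + + (31 + 40 = 71) plus the double crossovers (11).
RF(py–vi) = (71 + 11) / 829 = 82/829 = 0.0989 → 9.9 m.u.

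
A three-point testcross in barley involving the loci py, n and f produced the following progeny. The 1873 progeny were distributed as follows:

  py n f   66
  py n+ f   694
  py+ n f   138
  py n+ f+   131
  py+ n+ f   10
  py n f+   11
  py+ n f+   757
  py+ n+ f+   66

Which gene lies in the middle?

The two most frequent reciprocal classes, py+ n f+ and py n+ f, are the parental types, so the F1 was py+ n f+ / py n+ f.
The two rarest classes, py n f+ and py+ n+ f, are the double crossovers. Comparing them with the parentals, only the py allele has switched, so py is the middle locus and the order is f – py – n.

py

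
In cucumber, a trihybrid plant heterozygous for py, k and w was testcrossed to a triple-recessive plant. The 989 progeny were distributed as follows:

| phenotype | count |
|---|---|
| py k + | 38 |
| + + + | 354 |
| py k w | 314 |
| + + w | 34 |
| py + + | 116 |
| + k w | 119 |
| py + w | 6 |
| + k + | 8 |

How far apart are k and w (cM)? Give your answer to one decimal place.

The two most frequent reciprocal classes, py k w and + + +, are the parental types, so the F1 was py k w / + + +.
The two rarest classes, py + w and + k +, are the double crossovers. Comparing them with the parentals, only the k allele has switched, so k is the middle locus and the order is w – k – py.
Crossovers in the w–k interval produce the single-crossover classes py k + and + + w (38 + 34 = 72) plus the double crossovers (14).
RF(w–k) = (72 + 14) / 989 = 86/989 = 0.0870 → 8.7 cM.

8.7 cM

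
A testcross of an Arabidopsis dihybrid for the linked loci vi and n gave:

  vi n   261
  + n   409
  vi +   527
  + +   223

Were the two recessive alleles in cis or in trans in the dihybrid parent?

trans

The two most frequent classes are + n (409) and vi + (527); these are the parental (non-recombinant) types.
So the F1 carried + n on one chromosome and vi + on the other — the recessive alleles are on opposite chromosomes (trans / repulsion).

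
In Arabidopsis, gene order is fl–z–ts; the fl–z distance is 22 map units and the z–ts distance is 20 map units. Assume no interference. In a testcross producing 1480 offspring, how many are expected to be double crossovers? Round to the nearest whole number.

65

Map distances give recombination frequencies of 0.220 and 0.200 for the two intervals.
With no interference, expected double-crossover frequency = 0.220 × 0.200 = 0.04400.
Expected number = 0.04400 × 1480 = 65.12 ≈ 65.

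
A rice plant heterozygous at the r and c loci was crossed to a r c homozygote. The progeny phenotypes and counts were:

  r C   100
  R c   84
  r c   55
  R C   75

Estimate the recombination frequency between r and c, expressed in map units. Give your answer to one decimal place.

The two most frequent classes, R c (84) and r C (100), are the parental types, so the F1 was R c / r C.
The recombinant classes are R C and r c: 75 + 55 = 130.
Recombination frequency = 130/314 = 0.4140 ≈ 41.4%, i.e. 41.4 map units.

41.4 map units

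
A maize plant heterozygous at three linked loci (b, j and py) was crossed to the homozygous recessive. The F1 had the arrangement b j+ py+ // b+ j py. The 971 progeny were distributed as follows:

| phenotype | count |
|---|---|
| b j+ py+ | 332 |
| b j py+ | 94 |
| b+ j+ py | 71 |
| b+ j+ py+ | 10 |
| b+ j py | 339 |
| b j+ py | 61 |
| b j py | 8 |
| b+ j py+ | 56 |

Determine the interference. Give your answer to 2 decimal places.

0.29

The two rarest classes, b+ j+ py+ and b j py, are the double crossovers. Comparing them with the parentals, only the b allele has switched, so b is the middle locus and the order is py – b – j.
py–b: (117 + 18)/971 = 0.1390; b–j: (165 + 18)/971 = 0.1885.
Expected DCO frequency = 0.1390 × 0.1885 ≈ 0.02620; observed = 18/971 ≈ 0.01854.
Coefficient of coincidence = 0.01854/0.02620 ≈ 0.71; interference = 1 − 0.71 = 0.29.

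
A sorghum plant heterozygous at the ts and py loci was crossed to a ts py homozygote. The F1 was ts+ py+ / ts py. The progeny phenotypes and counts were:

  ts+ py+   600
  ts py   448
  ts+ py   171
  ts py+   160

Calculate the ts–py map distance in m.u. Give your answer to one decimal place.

24.0 m.u.

The recombinant classes are ts+ py and ts py+: 171 + 160 = 331.
Recombination frequency = 331/1379 = 0.2400 ≈ 24.0%, i.e. 24.0 m.u.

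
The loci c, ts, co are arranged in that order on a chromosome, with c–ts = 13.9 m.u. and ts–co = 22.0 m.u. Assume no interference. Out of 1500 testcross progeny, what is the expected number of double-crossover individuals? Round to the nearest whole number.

Map distances give recombination frequencies of 0.139 and 0.220 for the two intervals.
With no interference, expected double-crossover frequency = 0.139 × 0.220 = 0.03058.
Expected number = 0.03058 × 1500 = 45.87 ≈ 46.

46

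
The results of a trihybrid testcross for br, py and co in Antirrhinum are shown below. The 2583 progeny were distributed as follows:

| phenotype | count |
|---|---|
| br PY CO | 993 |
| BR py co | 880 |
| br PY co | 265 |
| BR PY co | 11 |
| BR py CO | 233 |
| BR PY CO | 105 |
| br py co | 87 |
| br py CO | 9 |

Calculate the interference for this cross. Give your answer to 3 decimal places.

0.530

The two most frequent reciprocal classes, BR py co and br PY CO, are the parental types, so the F1 was BR py co / br PY CO.
The two rarest classes, BR PY co and br py CO, are the double crossovers. Comparing them with the parentals, only the py allele has switched, so py is the middle locus and the order is br – py – co.
br–py: (192 + 20)/2583 = 0.0821; py–co: (498 + 20)/2583 = 0.2005.
Expected DCO frequency = 0.0821 × 0.2005 ≈ 0.01646; observed = 20/2583 ≈ 0.00774.
Coefficient of coincidence = 0.00774/0.01646 ≈ 0.470; interference = 1 − 0.470 = 0.530.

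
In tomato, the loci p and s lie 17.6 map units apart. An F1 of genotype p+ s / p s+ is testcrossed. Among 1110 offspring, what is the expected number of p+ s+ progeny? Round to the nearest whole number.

98

A map distance of 17.6 map units corresponds to a recombination frequency of 0.176.
The F1 is p+ s / p s+, so p+ s+ is a recombinant gamete class with expected frequency r/2 = 0.176/2 = 0.0880.
Expected number = 0.0880 × 1110 = 97.68 ≈ 98.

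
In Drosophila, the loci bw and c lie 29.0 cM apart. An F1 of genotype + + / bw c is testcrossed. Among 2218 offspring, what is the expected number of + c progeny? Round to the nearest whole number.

322

A map distance of 29.0 cM corresponds to a recombination frequency of 0.290.
The F1 is + + / bw c, so + c is a recombinant gamete class with expected frequency r/2 = 0.290/2 = 0.1450.
Expected number = 0.1450 × 2218 = 321.61 ≈ 322.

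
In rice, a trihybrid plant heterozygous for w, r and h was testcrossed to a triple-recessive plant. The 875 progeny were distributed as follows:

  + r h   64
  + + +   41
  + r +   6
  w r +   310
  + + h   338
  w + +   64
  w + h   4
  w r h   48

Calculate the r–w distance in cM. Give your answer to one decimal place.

15.8 cM

The two most frequent reciprocal classes, + + h and w r +, are the parental types, so the F1 was + + h / w r +.
The two rarest classes, w + h and + r +, are the double crossovers. Comparing them with the parentals, only the w allele has switched, so w is the middle locus and the order is h – w – r.
Crossovers in the w–r interval produce the single-crossover classes + r h and w + + (64 + 64 = 128) plus the double crossovers (10).
RF(w–r) = (128 + 10) / 875 = 138/875 = 0.1577 → 15.8 cM.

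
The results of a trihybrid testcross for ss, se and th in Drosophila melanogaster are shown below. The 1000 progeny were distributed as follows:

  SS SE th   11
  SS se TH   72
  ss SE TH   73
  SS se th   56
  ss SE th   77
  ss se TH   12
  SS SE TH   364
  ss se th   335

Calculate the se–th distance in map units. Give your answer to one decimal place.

17.2 map units

The two most frequent reciprocal classes, ss se th and SS SE TH, are the parental types, so the F1 was ss se th / SS SE TH.
The two rarest classes, ss se TH and SS SE th, are the double crossovers. Comparing them with the parentals, only the th allele has switched, so th is the middle locus and the order is ss – th – se.
Crossovers in the th–se interval produce the single-crossover classes ss SE th and SS se TH (77 + 72 = 149) plus the double crossovers (23).
RF(th–se) = (149 + 23) / 1000 = 172/1000 = 0.1720 → 17.2 map units.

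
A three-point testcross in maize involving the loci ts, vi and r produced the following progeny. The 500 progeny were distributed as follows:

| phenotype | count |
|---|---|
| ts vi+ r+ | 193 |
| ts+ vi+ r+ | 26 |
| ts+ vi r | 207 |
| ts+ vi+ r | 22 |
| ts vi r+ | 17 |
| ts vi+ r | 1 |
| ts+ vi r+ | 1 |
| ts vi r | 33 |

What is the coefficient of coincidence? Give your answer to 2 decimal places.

0.40

The two most frequent reciprocal classes, ts vi+ r+ and ts+ vi r, are the parental types, so the F1 was ts vi+ r+ / ts+ vi r.
The two rarest classes, ts vi+ r and ts+ vi r+, are the double crossovers. Comparing them with the parentals, only the r allele has switched, so r is the middle locus and the order is ts – r – vi.
ts–r: (59 + 2)/500 = 0.1220; r–vi: (39 + 2)/500 = 0.0820.
Expected DCO frequency = 0.1220 × 0.0820 ≈ 0.01000; observed = 2/500 ≈ 0.00400.
Coefficient of coincidence = 0.00400/0.01000 ≈ 0.40.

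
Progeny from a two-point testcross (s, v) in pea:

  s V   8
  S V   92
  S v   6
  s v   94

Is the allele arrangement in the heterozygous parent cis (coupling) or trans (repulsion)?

cis

The two most frequent classes are S V (92) and s v (94); these are the parental (non-recombinant) types.
So the F1 carried S V on one chromosome and s v on the other — the recessive alleles are on the same chromosome (cis / coupling).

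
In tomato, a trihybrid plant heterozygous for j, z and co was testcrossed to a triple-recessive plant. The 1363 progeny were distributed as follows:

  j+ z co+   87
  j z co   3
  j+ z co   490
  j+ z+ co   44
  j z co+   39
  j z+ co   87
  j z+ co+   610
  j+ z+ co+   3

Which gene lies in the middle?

The two most frequent reciprocal classes, j z+ co+ and j+ z co, are the parental types, so the F1 was j z+ co+ / j+ z co.
The two rarest classes, j+ z+ co+ and j z co, are the double crossovers. Comparing them with the parentals, only the j allele has switched, so j is the middle locus and the order is z – j – co.

j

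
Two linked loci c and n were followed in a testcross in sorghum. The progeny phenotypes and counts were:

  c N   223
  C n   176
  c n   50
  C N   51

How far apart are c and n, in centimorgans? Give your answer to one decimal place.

20.2 centimorgans

The two most frequent classes, C n (176) and c N (223), are the parental types, so the F1 was C n / c N.
The recombinant classes are C N and c n: 51 + 50 = 101.
Recombination frequency = 101/500 = 0.2020 ≈ 20.2%, i.e. 20.2 centimorgans.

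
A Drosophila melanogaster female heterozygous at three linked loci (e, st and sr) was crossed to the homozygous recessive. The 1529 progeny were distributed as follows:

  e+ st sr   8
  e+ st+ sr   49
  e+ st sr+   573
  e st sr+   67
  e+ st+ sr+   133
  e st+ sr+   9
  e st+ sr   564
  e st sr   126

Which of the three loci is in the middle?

sr

The two most frequent reciprocal classes, e+ st sr+ and e st+ sr, are the parental types, so the F1 was e+ st sr+ / e st+ sr.
The two rarest classes, e+ st sr and e st+ sr+, are the double crossovers. Comparing them with the parentals, only the sr allele has switched, so sr is the middle locus and the order is e – sr – st.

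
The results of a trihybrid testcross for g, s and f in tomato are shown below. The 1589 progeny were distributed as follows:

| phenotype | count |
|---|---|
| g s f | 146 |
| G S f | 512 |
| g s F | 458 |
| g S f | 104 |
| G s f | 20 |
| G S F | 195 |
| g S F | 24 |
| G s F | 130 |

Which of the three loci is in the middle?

s

The two most frequent reciprocal classes, g s F and G S f, are the parental types, so the F1 was g s F / G S f.
The two rarest classes, g S F and G s f, are the double crossovers. Comparing them with the parentals, only the s allele has switched, so s is the middle locus and the order is f – s – g.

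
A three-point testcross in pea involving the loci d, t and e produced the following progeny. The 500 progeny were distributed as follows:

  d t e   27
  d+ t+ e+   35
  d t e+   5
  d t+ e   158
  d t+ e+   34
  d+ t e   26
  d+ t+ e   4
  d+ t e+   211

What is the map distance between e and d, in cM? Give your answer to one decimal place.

The two most frequent reciprocal classes, d t+ e and d+ t e+, are the parental types, so the F1 was d t+ e / d+ t e+.
The two rarest classes, d+ t+ e and d t e+, are the double crossovers. Comparing them with the parentals, only the d allele has switched, so d is the middle locus and the order is t – d – e.
Crossovers in the d–e interval produce the single-crossover classes d t+ e+ and d+ t e (34 + 26 = 60) plus the double crossovers (9).
RF(d–e) = (60 + 9) / 500 = 69/500 = 0.1380 → 13.8 cM.

13.8 cM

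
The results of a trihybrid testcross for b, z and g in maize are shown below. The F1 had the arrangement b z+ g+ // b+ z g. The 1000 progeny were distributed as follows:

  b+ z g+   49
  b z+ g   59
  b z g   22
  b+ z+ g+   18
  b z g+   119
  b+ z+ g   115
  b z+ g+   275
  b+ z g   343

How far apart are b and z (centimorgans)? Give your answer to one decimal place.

The two rarest classes, b+ z+ g+ and b z g, are the double crossovers. Comparing them with the parentals, only the b allele has switched, so b is the middle locus and the order is g – b – z.
Crossovers in the b–z interval produce the single-crossover classes b z g+ and b+ z+ g (119 + 115 = 234) plus the double crossovers (40).
RF(b–z) = (234 + 40) / 1000 = 274/1000 = 0.2740 → 27.4 centimorgans.

27.4 centimorgans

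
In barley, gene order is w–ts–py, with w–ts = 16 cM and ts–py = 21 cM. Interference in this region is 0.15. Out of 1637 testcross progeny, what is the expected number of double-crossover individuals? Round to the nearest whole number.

47

Map distances give recombination frequencies of 0.160 and 0.210 for the two intervals.
With interference 0.15 (so coincidence = 0.85), expected double-crossover frequency = 0.160 × 0.210 × 0.85 = 0.02856.
Expected number = 0.02856 × 1637 = 46.75 ≈ 47.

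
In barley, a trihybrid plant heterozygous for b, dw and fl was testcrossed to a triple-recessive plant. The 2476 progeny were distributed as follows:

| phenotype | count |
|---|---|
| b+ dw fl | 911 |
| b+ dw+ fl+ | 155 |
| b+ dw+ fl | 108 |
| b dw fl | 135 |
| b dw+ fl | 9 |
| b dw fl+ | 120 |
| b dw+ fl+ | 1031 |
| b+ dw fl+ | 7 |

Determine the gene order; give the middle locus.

The two most frequent reciprocal classes, b dw+ fl+ and b+ dw fl, are the parental types, so the F1 was b dw+ fl+ / b+ dw fl.
The two rarest classes, b dw+ fl and b+ dw fl+, are the double crossovers. Comparing them with the parentals, only the fl allele has switched, so fl is the middle locus and the order is dw – fl – b.

fl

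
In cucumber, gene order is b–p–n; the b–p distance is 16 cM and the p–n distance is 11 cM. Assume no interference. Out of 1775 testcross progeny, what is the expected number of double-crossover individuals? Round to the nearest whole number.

31

Map distances give recombination frequencies of 0.160 and 0.110 for the two intervals.
With no interference, expected double-crossover frequency = 0.160 × 0.110 = 0.01760.
Expected number = 0.01760 × 1775 = 31.24 ≈ 31.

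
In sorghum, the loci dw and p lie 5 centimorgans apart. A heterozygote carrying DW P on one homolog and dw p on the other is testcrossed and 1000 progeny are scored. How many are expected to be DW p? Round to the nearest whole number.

A map distance of 5 centimorgans corresponds to a recombination frequency of 0.050.
The F1 is DW P / dw p, so DW p is a recombinant gamete class with expected frequency r/2 = 0.050/2 = 0.0250.
Expected number = 0.0250 × 1000 = 25.00 ≈ 25.

25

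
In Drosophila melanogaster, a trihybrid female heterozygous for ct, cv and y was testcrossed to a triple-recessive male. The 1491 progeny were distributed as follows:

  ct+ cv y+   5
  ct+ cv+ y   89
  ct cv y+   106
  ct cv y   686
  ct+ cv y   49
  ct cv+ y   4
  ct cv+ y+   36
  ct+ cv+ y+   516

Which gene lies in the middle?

cv

The two most frequent reciprocal classes, ct cv y and ct+ cv+ y+, are the parental types, so the F1 was ct cv y / ct+ cv+ y+.
The two rarest classes, ct cv+ y and ct+ cv y+, are the double crossovers. Comparing them with the parentals, only the cv allele has switched, so cv is the middle locus and the order is y – cv – ct.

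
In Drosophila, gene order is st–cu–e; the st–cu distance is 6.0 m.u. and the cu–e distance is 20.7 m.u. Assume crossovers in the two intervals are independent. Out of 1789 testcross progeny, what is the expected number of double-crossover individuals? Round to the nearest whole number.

22

Map distances give recombination frequencies of 0.060 and 0.207 for the two intervals.
With no interference, expected double-crossover frequency = 0.060 × 0.207 = 0.01242.
Expected number = 0.01242 × 1789 = 22.22 ≈ 22.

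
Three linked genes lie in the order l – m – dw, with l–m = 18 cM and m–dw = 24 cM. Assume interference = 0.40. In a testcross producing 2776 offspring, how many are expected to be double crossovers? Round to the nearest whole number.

Map distances give recombination frequencies of 0.180 and 0.240 for the two intervals.
With interference 0.40 (so coincidence = 0.60), expected double-crossover frequency = 0.180 × 0.240 × 0.60 = 0.02592.
Expected number = 0.02592 × 2776 = 71.95 ≈ 72.

72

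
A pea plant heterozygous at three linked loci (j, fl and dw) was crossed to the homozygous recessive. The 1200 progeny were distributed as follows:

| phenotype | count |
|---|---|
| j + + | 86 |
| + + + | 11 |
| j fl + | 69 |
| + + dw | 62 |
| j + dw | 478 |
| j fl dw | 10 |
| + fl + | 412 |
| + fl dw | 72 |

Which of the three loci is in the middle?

fl

The two most frequent reciprocal classes, + fl + and j + dw, are the parental types, so the F1 was + fl + / j + dw.
The two rarest classes, + + + and j fl dw, are the double crossovers. Comparing them with the parentals, only the fl allele has switched, so fl is the middle locus and the order is j – fl – dw.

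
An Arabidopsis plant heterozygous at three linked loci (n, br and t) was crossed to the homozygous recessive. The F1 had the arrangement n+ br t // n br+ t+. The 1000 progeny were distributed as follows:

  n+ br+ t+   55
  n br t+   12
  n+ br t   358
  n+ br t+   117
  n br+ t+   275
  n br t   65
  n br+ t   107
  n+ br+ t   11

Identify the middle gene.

The two rarest classes, n+ br+ t and n br t+, are the double crossovers. Comparing them with the parentals, only the br allele has switched, so br is the middle locus and the order is n – br – t.

br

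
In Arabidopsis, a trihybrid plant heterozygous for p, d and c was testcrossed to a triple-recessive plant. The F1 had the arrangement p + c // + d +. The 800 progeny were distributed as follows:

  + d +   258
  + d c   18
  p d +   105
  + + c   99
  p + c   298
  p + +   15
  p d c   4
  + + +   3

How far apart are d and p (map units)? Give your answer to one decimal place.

26.4 map units

The two rarest classes, p d c and + + +, are the double crossovers. Comparing them with the parentals, only the d allele has switched, so d is the middle locus and the order is p – d – c.
Crossovers in the p–d interval produce the single-crossover classes + + c and p d + (99 + 105 = 204) plus the double crossovers (7).
RF(p–d) = (204 + 7) / 800 = 211/800 = 0.2637 → 26.4 map units.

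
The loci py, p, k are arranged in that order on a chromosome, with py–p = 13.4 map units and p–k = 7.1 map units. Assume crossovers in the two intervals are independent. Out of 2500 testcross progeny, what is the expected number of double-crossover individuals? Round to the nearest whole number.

Map distances give recombination frequencies of 0.134 and 0.071 for the two intervals.
With no interference, expected double-crossover frequency = 0.134 × 0.071 = 0.00951.
Expected number = 0.00951 × 2500 = 23.79 ≈ 24.

24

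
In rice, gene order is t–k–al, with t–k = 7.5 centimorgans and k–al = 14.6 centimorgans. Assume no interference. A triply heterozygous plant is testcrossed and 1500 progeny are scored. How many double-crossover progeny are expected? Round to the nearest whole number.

16

Map distances give recombination frequencies of 0.075 and 0.146 for the two intervals.
With no interference, expected double-crossover frequency = 0.075 × 0.146 = 0.01095.
Expected number = 0.01095 × 1500 = 16.43 ≈ 16.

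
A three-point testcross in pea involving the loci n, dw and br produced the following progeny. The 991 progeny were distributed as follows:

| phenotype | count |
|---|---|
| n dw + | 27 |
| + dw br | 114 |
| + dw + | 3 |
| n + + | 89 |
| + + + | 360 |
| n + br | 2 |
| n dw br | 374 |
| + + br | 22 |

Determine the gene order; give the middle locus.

dw

The two most frequent reciprocal classes, + + + and n dw br, are the parental types, so the F1 was + + + / n dw br.
The two rarest classes, + dw + and n + br, are the double crossovers. Comparing them with the parentals, only the dw allele has switched, so dw is the middle locus and the order is n – dw – br.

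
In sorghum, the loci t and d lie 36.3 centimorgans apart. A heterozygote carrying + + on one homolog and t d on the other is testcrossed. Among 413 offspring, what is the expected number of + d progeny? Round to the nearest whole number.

75

A map distance of 36.3 centimorgans corresponds to a recombination frequency of 0.363.
The F1 is + + / t d, so + d is a recombinant gamete class with expected frequency r/2 = 0.363/2 = 0.1815.
Expected number = 0.1815 × 413 = 74.96 ≈ 75.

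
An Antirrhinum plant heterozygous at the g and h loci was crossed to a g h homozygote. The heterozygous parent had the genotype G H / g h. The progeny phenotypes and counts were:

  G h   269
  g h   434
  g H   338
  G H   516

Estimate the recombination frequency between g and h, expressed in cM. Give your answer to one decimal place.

The recombinant classes are G h and g H: 269 + 338 = 607.
Recombination frequency = 607/1557 = 0.3899 ≈ 39.0%, i.e. 39.0 cM.

39.0 cM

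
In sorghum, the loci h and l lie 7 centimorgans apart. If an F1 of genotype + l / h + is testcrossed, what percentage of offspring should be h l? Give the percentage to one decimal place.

A map distance of 7 centimorgans corresponds to a recombination frequency of 0.070.
The F1 is + l / h +, so h l is a recombinant gamete class with expected frequency r/2 = 0.070/2 = 0.0350.
That is 0.0350 = 3.5% of the progeny.

3.5%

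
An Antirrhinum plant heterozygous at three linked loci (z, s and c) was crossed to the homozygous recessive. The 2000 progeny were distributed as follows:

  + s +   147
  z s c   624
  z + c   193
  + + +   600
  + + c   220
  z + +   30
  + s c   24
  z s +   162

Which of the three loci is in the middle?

The two most frequent reciprocal classes, + + + and z s c, are the parental types, so the F1 was + + + / z s c.
The two rarest classes, z + + and + s c, are the double crossovers. Comparing them with the parentals, only the z allele has switched, so z is the middle locus and the order is s – z – c.

z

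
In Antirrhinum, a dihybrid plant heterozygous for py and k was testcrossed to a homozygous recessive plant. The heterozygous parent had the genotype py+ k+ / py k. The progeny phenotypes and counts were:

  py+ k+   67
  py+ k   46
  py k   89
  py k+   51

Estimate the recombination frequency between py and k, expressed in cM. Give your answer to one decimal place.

38.3 cM

The recombinant classes are py+ k and py k+: 46 + 51 = 97.
Recombination frequency = 97/253 = 0.3834 ≈ 38.3%, i.e. 38.3 cM.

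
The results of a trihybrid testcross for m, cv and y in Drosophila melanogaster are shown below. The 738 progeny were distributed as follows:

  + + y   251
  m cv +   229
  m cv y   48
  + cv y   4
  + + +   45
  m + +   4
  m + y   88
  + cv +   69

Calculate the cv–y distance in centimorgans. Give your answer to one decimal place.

13.7 centimorgans

The two most frequent reciprocal classes, + + y and m cv +, are the parental types, so the F1 was + + y / m cv +.
The two rarest classes, + cv y and m + +, are the double crossovers. Comparing them with the parentals, only the cv allele has switched, so cv is the middle locus and the order is y – cv – m.
Crossovers in the y–cv interval produce the single-crossover classes + + + and m cv y (45 + 48 = 93) plus the double crossovers (8).
RF(y–cv) = (93 + 8) / 738 = 101/738 = 0.1369 → 13.7 centimorgans.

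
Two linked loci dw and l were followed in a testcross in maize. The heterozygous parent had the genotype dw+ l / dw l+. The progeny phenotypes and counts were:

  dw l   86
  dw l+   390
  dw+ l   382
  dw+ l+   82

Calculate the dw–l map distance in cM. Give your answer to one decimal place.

The recombinant classes are dw+ l+ and dw l: 82 + 86 = 168.
Recombination frequency = 168/940 = 0.1787 ≈ 17.9%, i.e. 17.9 cM.

17.9 cM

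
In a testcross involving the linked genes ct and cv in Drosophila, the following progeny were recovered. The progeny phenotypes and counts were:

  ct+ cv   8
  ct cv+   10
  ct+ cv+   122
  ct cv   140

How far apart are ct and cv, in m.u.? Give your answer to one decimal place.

6.4 m.u.

The two most frequent classes, ct+ cv+ (122) and ct cv (140), are the parental types, so the F1 was ct+ cv+ / ct cv.
The recombinant classes are ct+ cv and ct cv+: 8 + 10 = 18.
Recombination frequency = 18/280 = 0.0643 ≈ 6.4%, i.e. 6.4 m.u.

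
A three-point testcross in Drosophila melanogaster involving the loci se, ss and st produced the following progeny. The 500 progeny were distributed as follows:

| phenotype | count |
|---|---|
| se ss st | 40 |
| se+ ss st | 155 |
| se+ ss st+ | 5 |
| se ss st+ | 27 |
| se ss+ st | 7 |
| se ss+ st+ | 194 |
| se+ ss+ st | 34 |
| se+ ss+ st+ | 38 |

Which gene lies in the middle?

The two most frequent reciprocal classes, se+ ss st and se ss+ st+, are the parental types, so the F1 was se+ ss st / se ss+ st+.
The two rarest classes, se+ ss st+ and se ss+ st, are the double crossovers. Comparing them with the parentals, only the st allele has switched, so st is the middle locus and the order is ss – st – se.

st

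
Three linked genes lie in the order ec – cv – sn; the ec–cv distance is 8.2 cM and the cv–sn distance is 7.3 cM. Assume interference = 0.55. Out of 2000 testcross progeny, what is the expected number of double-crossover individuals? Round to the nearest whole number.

Map distances give recombination frequencies of 0.082 and 0.073 for the two intervals.
With interference 0.55 (so coincidence = 0.45), expected double-crossover frequency = 0.082 × 0.073 × 0.45 = 0.00269.
Expected number = 0.00269 × 2000 = 5.39 ≈ 5.

5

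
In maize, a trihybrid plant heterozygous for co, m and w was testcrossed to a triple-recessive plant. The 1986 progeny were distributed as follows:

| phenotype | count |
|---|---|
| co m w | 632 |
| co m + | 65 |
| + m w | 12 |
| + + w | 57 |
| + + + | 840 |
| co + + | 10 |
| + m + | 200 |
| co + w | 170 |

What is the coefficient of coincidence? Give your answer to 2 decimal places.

The two most frequent reciprocal classes, co m w and + + +, are the parental types, so the F1 was co m w / + + +.
The two rarest classes, + m w and co + +, are the double crossovers. Comparing them with the parentals, only the co allele has switched, so co is the middle locus and the order is m – co – w.
m–co: (370 + 22)/1986 = 0.1974; co–w: (122 + 22)/1986 = 0.0725.
Expected DCO frequency = 0.1974 × 0.0725 ≈ 0.01431; observed = 22/1986 ≈ 0.01108.
Coefficient of coincidence = 0.01108/0.01431 ≈ 0.77.

0.77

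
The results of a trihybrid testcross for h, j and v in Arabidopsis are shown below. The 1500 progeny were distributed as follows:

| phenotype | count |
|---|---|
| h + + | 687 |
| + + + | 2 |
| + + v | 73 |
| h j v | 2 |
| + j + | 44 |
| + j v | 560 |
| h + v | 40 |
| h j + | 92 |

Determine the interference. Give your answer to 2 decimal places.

The two most frequent reciprocal classes, h + + and + j v, are the parental types, so the F1 was h + + / + j v.
The two rarest classes, + + + and h j v, are the double crossovers. Comparing them with the parentals, only the h allele has switched, so h is the middle locus and the order is j – h – v.
j–h: (165 + 4)/1500 = 0.1127; h–v: (84 + 4)/1500 = 0.0587.
Expected DCO frequency = 0.1127 × 0.0587 ≈ 0.00662; observed = 4/1500 ≈ 0.00267.
Coefficient of coincidence = 0.00267/0.00662 ≈ 0.40; interference = 1 − 0.40 = 0.60.

0.60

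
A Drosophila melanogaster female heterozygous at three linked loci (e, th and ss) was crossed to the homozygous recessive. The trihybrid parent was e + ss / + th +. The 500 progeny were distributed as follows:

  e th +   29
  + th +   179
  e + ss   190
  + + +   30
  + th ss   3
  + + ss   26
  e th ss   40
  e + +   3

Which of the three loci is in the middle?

ss

The two rarest classes, e + + and + th ss, are the double crossovers. Comparing them with the parentals, only the ss allele has switched, so ss is the middle locus and the order is e – ss – th.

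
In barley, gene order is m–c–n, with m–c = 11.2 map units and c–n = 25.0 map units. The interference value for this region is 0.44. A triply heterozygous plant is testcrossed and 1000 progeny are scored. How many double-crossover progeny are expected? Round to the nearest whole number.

16

Map distances give recombination frequencies of 0.112 and 0.250 for the two intervals.
With interference 0.44 (so coincidence = 0.56), expected double-crossover frequency = 0.112 × 0.250 × 0.56 = 0.01568.
Expected number = 0.01568 × 1000 = 15.68 ≈ 16.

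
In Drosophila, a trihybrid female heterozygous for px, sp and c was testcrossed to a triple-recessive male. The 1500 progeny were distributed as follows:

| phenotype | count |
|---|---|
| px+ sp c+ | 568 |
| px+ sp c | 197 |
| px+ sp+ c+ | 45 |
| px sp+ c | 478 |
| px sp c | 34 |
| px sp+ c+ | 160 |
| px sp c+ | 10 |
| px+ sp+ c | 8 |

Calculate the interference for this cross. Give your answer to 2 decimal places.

0.26

The two most frequent reciprocal classes, px+ sp c+ and px sp+ c, are the parental types, so the F1 was px+ sp c+ / px sp+ c.
The two rarest classes, px sp c+ and px+ sp+ c, are the double crossovers. Comparing them with the parentals, only the px allele has switched, so px is the middle locus and the order is c – px – sp.
c–px: (357 + 18)/1500 = 0.2500; px–sp: (79 + 18)/1500 = 0.0647.
Expected DCO frequency = 0.2500 × 0.0647 ≈ 0.01617; observed = 18/1500 ≈ 0.01200.
Coefficient of coincidence = 0.01200/0.01617 ≈ 0.74; interference = 1 − 0.74 = 0.26.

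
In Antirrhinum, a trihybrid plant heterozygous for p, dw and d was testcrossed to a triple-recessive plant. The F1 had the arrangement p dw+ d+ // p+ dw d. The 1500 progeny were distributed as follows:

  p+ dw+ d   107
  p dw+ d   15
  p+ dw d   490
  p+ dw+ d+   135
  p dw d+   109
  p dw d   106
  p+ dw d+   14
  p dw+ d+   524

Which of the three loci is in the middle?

d

The two rarest classes, p dw+ d and p+ dw d+, are the double crossovers. Comparing them with the parentals, only the d allele has switched, so d is the middle locus and the order is dw – d – p.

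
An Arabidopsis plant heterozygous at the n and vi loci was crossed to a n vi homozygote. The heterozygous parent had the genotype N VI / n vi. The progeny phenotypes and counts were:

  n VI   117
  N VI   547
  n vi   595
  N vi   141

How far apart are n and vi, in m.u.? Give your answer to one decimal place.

18.4 m.u.

The recombinant classes are N vi and n VI: 141 + 117 = 258.
Recombination frequency = 258/1400 = 0.1843 ≈ 18.4%, i.e. 18.4 m.u.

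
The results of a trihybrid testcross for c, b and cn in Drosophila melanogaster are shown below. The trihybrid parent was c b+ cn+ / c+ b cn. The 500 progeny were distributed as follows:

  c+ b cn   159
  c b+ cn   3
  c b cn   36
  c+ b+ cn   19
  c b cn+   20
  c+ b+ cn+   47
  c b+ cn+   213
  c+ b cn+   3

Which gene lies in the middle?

cn

The two rarest classes, c b+ cn and c+ b cn+, are the double crossovers. Comparing them with the parentals, only the cn allele has switched, so cn is the middle locus and the order is c – cn – b.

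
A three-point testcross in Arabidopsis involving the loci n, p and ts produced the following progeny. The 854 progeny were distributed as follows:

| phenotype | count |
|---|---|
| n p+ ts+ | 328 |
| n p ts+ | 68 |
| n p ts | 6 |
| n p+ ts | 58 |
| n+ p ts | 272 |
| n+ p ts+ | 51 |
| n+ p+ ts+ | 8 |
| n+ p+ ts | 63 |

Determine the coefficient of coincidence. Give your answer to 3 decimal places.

The two most frequent reciprocal classes, n+ p ts and n p+ ts+, are the parental types, so the F1 was n+ p ts / n p+ ts+.
The two rarest classes, n p ts and n+ p+ ts+, are the double crossovers. Comparing them with the parentals, only the n allele has switched, so n is the middle locus and the order is p – n – ts.
p–n: (131 + 14)/854 = 0.1698; n–ts: (109 + 14)/854 = 0.1440.
Expected DCO frequency = 0.1698 × 0.1440 ≈ 0.02445; observed = 14/854 ≈ 0.01639.
Coefficient of coincidence = 0.01639/0.02445 ≈ 0.670.

0.670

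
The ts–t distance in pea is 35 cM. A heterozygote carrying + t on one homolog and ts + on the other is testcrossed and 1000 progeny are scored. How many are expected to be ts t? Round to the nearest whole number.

175

A map distance of 35 cM corresponds to a recombination frequency of 0.350.
The F1 is + t / ts +, so ts t is a recombinant gamete class with expected frequency r/2 = 0.350/2 = 0.1750.
Expected number = 0.1750 × 1000 = 175.00 ≈ 175.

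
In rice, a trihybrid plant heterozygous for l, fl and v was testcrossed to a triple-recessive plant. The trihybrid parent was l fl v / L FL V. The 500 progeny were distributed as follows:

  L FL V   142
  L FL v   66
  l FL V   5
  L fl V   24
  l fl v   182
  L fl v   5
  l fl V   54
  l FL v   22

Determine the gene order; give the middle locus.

l

The two rarest classes, L fl v and l FL V, are the double crossovers. Comparing them with the parentals, only the l allele has switched, so l is the middle locus and the order is fl – l – v.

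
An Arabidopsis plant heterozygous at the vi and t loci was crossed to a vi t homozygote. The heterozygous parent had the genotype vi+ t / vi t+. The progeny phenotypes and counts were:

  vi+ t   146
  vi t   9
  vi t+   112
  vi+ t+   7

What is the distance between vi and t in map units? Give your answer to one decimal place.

The recombinant classes are vi+ t+ and vi t: 7 + 9 = 16.
Recombination frequency = 16/274 = 0.0584 ≈ 5.8%, i.e. 5.8 map units.

5.8 map units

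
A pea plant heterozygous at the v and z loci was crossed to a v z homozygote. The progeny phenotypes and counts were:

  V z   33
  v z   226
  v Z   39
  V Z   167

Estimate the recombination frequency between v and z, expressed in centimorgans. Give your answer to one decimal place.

The two most frequent classes, V Z (167) and v z (226), are the parental types, so the F1 was V Z / v z.
The recombinant classes are V z and v Z: 33 + 39 = 72.
Recombination frequency = 72/465 = 0.1548 ≈ 15.5%, i.e. 15.5 centimorgans.

15.5 centimorgans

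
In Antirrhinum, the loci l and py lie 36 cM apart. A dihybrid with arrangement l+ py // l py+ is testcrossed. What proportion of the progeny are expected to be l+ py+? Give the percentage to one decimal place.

A map distance of 36 cM corresponds to a recombination frequency of 0.360.
The F1 is l+ py / l py+, so l+ py+ is a recombinant gamete class with expected frequency r/2 = 0.360/2 = 0.1800.
That is 0.1800 = 18.0% of the progeny.

18.0%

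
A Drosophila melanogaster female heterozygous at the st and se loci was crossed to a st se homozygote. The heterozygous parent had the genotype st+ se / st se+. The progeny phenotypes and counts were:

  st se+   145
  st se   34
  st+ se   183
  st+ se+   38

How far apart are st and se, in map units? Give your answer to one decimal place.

The recombinant classes are st+ se+ and st se: 38 + 34 = 72.
Recombination frequency = 72/400 = 0.1800 ≈ 18.0%, i.e. 18.0 map units.

18.0 map units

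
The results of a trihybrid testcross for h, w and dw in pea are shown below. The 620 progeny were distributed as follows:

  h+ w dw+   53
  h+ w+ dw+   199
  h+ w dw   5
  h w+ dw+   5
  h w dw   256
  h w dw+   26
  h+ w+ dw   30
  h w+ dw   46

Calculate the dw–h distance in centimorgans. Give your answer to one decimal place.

10.6 centimorgans

The two most frequent reciprocal classes, h+ w+ dw+ and h w dw, are the parental types, so the F1 was h+ w+ dw+ / h w dw.
The two rarest classes, h w+ dw+ and h+ w dw, are the double crossovers. Comparing them with the parentals, only the h allele has switched, so h is the middle locus and the order is w – h – dw.
Crossovers in the h–dw interval produce the single-crossover classes h+ w+ dw and h w dw+ (30 + 26 = 56) plus the double crossovers (10).
RF(h–dw) = (56 + 10) / 620 = 66/620 = 0.1065 → 10.6 centimorgans.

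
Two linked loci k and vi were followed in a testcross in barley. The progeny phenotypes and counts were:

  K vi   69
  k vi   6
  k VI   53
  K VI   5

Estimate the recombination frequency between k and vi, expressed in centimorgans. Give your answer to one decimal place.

8.3 centimorgans

The two most frequent classes, K vi (69) and k VI (53), are the parental types, so the F1 was K vi / k VI.
The recombinant classes are K VI and k vi: 5 + 6 = 11.
Recombination frequency = 11/133 = 0.0827 ≈ 8.3%, i.e. 8.3 centimorgans.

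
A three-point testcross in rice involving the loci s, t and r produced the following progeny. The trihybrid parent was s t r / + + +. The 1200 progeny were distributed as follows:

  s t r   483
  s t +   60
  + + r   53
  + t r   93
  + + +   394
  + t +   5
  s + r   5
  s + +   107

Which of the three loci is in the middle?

t

The two rarest classes, s + r and + t +, are the double crossovers. Comparing them with the parentals, only the t allele has switched, so t is the middle locus and the order is s – t – r.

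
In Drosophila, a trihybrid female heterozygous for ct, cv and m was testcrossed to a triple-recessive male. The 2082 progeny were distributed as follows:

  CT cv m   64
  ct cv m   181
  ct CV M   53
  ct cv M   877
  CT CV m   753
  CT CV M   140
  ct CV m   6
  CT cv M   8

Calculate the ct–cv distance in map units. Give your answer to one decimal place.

The two most frequent reciprocal classes, ct cv M and CT CV m, are the parental types, so the F1 was ct cv M / CT CV m.
The two rarest classes, CT cv M and ct CV m, are the double crossovers. Comparing them with the parentals, only the ct allele has switched, so ct is the middle locus and the order is m – ct – cv.
Crossovers in the ct–cv interval produce the single-crossover classes ct CV M and CT cv m (53 + 64 = 117) plus the double crossovers (14).
RF(ct–cv) = (117 + 14) / 2082 = 131/2082 = 0.0629 → 6.3 map units.

6.3 map units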